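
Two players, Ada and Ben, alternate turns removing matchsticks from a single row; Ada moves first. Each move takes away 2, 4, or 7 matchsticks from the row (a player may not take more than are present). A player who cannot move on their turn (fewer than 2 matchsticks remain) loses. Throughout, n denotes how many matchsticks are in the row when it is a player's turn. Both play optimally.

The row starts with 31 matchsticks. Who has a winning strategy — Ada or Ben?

Positions with no move are L. A position that does have a move is losing for the player to move precisely when every available move leads to a winning position for the opponent. Fill in the labels:
n=0: no move → L
n=1: no move → L
n=2: can move to 0, which is L ⇒ W
n=3: can move to 1, which is L ⇒ W
n=4: can move to 0, which is L ⇒ W
n=5: can move to 1, which is L ⇒ W
n=6: moves to 4(W), 2(W); every one is W ⇒ L
n=7: can move to 0, which is L ⇒ W
n=8: can move to 6, which is L ⇒ W
n=9: moves to 7(W), 5(W), 2(W); every one is W ⇒ L
n=10: can move to 6, which is L ⇒ W
n=11: can move to 9, which is L ⇒ W
n=12: moves to 10(W), 8(W), 5(W); every one is W ⇒ L
n=13: can move to 9, which is L ⇒ W
n=14: can move to 12, which is L ⇒ W
n=15: moves to 13(W), 11(W), 8(W); every one is W ⇒ L
n=16: can move to 12, which is L ⇒ W
n=17: can move to 15, which is L ⇒ W
n=18: moves to 16(W), 14(W), 11(W); every one is W ⇒ L
n=19: can move to 15, which is L ⇒ W
n=20: can move to 18, which is L ⇒ W
n=21: moves to 19(W), 17(W), 14(W); every one is W ⇒ L
n=22: can move to 18, which is L ⇒ W
n=23: can move to 21, which is L ⇒ W
n=24: moves to 22(W), 20(W), 17(W); every one is W ⇒ L
n=25: can move to 21, which is L ⇒ W
n=26: can move to 24, which is L ⇒ W
n=27: moves to 25(W), 23(W), 20(W); every one is W ⇒ L
n=28: can move to 24, which is L ⇒ W
n=29: can move to 27, which is L ⇒ W
n=30: moves to 28(W), 26(W), 23(W); every one is W ⇒ L
n=31: can move to 27, which is L ⇒ W
The starting position 31 is W: Ada should remove 4, leaving 27, handing over an L position.

Ada wins.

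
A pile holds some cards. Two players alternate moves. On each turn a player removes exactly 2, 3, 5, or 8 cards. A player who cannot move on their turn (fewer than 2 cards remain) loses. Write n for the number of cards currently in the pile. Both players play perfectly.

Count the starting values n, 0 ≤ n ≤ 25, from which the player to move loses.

7

Use the standard recursion: the mover loses at a terminal position; elsewhere, the mover wins exactly when some move hands the opponent an L position.
n=0: no move → L
n=1: no move → L
n=2: can move to 0, which is L ⇒ W
n=3: can move to 1, which is L ⇒ W
n=4: can move to 1, which is L ⇒ W
n=5: can move to 0, which is L ⇒ W
n=6: can move to 1, which is L ⇒ W
n=7: moves to 5(W), 4(W), 2(W); every one is W ⇒ L
n=8: can move to 0, which is L ⇒ W
n=9: can move to 7, which is L ⇒ W
n=10: can move to 7, which is L ⇒ W
n=11: moves to 9(W), 8(W), 6(W), 3(W); every one is W ⇒ L
n=12: can move to 7, which is L ⇒ W
n=13: can move to 11, which is L ⇒ W
n=14: can move to 11, which is L ⇒ W
n=15: can move to 7, which is L ⇒ W
n=16: can move to 11, which is L ⇒ W
n=17: moves to 15(W), 14(W), 12(W), 9(W); every one is W ⇒ L
n=18: moves to 16(W), 15(W), 13(W), 10(W); every one is W ⇒ L
n=19: can move to 17, which is L ⇒ W
n=20: can move to 18, which is L ⇒ W
n=21: can move to 18, which is L ⇒ W
n=22: can move to 17, which is L ⇒ W
n=23: can move to 18, which is L ⇒ W
n=24: moves to 22(W), 21(W), 19(W), 16(W); every one is W ⇒ L
n=25: can move to 17, which is L ⇒ W
L entries with 0 ≤ n ≤ 25: n = 0, 1, 7, 11, 17, 18, 24; that makes 7.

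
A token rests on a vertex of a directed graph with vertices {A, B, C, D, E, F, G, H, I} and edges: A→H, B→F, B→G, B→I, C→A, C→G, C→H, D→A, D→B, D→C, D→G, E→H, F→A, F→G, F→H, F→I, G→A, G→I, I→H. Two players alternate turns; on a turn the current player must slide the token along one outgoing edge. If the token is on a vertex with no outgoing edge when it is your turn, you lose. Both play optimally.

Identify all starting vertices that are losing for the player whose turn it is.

G, H

Work bottom-up. With no move the player to move loses. Otherwise the position is W if at least one move leads to an L position for the opponent, and L if every move leads to a W.
Every edge goes from a vertex to one that appears earlier in the order H, A, I, G, F, B, E, C, D, so processing vertices in that order labels each vertex after all of its successors.
H: no outgoing edge → L
A: can move to H, which is L ⇒ W
I: can move to H, which is L ⇒ W
G: moves to I(W), A(W); every one is W ⇒ L
F: can move to G, which is L ⇒ W
B: can move to G, which is L ⇒ W
E: can move to H, which is L ⇒ W
C: can move to G, which is L ⇒ W
D: can move to G, which is L ⇒ W
Reading off the rows marked L gives the requested list; there are 2 such vertices.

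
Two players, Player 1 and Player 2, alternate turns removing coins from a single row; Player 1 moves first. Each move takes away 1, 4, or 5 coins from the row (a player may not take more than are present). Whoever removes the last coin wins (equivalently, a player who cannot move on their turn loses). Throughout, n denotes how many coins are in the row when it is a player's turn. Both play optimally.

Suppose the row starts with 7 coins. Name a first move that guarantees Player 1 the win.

Compute win/loss labels from the base case upward. A position with no move is L. Any other position is W if it can reach an L in one move, else L.
n=0: no move → L
n=1: →0(L), so W
n=2: →1(W) only, which is W, so L
n=3: →2(L), so W
n=4: →0(L), so W
n=5: →0(L), so W
n=6: →2(L), so W
n=7: →2(L), so W
From 7, the L positions reachable in one move are: 2.

Remove 5, leaving 2.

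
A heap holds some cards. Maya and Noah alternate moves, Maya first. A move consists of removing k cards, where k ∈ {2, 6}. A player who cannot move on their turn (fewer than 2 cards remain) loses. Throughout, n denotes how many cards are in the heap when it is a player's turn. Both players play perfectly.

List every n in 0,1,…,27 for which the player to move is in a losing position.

0, 1, 4, 5, 8, 9, 12, 13, 16, 17, 20, 21, 24, 25

Use the standard recursion: the mover loses at a terminal position; elsewhere, the mover wins exactly when some move hands the opponent an L position.
n=0: no move → L
n=1: no move → L
n=2: →0(L), so W
n=3: →1(L), so W
n=4: →2(W) only, which is W, so L
n=5: →3(W) only, which is W, so L
n=6: →4(L), so W
n=7: →5(L), so W
n=8: →6(W), 2(W) — all W, so L
n=9: →7(W), 3(W) — all W, so L
n=10: →8(L), so W
n=11: →9(L), so W
n=12: →10(W), 6(W) — all W, so L
n=13: →11(W), 7(W) — all W, so L
n=14: →12(L), so W
n=15: →13(L), so W
n=16: →14(W), 10(W) — all W, so L
n=17: →15(W), 11(W) — all W, so L
n=18: →16(L), so W
n=19: →17(L), so W
n=20: →18(W), 14(W) — all W, so L
n=21: →19(W), 15(W) — all W, so L
n=22: →20(L), so W
n=23: →21(L), so W
n=24: →22(W), 18(W) — all W, so L
n=25: →23(W), 19(W) — all W, so L
n=26: →24(L), so W
n=27: →25(L), so W
Reading off the rows marked L gives the requested list; there are 14 such values of n.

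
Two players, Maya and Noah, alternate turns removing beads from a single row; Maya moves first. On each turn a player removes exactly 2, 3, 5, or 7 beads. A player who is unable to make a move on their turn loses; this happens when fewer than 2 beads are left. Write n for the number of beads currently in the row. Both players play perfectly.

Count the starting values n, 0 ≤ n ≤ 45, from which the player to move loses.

11

Label each position W (a win for the player to move) or L (a loss). A position with no legal move is L; any other position is W exactly when some move reaches an L, and L when every move reaches a W.
n=0: no move → L
n=1: no move → L
n=2: →0(L), so W
n=3: →1(L), so W
n=4: →1(L), so W
n=5: →0(L), so W
n=6: →1(L), so W
n=7: →0(L), so W
n=8: →1(L), so W
n=9: →7(W), 6(W), 4(W), 2(W) — all W, so L
n=10: →8(W), 7(W), 5(W), 3(W) — all W, so L
n=11: →9(L), so W
n=12: →10(L), so W
n=13: →10(L), so W
n=14: →9(L), so W
n=15: →10(L), so W
n=16: →9(L), so W
n=17: →10(L), so W
n=18: →16(W), 15(W), 13(W), 11(W) — all W, so L
n=19: →17(W), 16(W), 14(W), 12(W) — all W, so L
n=20: →18(L), so W
n=21: →19(L), so W
n=22: →19(L), so W
n=23: →18(L), so W
n=24: →19(L), so W
n=25: →18(L), so W
n=26: →19(L), so W
n=27: →25(W), 24(W), 22(W), 20(W) — all W, so L
n=28: →26(W), 25(W), 23(W), 21(W) — all W, so L
n=29: →27(L), so W
n=30: →28(L), so W
n=31: →28(L), so W
n=32: →27(L), so W
n=33: →28(L), so W
n=34: →27(L), so W
n=35: →28(L), so W
n=36: →34(W), 33(W), 31(W), 29(W) — all W, so L
n=37: →35(W), 34(W), 32(W), 30(W) — all W, so L
n=38: →36(L), so W
n=39: →37(L), so W
n=40: →37(L), so W
n=41: →36(L), so W
n=42: →37(L), so W
n=43: →36(L), so W
n=44: →37(L), so W
n=45: →43(W), 42(W), 40(W), 38(W) — all W, so L
L entries with 0 ≤ n ≤ 45: n = 0, 1, 9, 10, 18, 19, 27, 28, 36, 37, 45; that makes 11.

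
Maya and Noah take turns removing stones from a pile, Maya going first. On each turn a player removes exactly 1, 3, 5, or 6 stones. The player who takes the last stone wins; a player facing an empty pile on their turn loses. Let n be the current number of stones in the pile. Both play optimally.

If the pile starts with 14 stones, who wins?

Positions with no move are L. A position that does have a move is losing for the player to move precisely when every available move leads to a winning position for the opponent. Fill in the labels:
n=0: no move → L
n=1: can move to 0, which is L ⇒ W
n=2: the only move is to 1(W), a W ⇒ L
n=3: can move to 2, which is L ⇒ W
n=4: moves to 3(W), 1(W); every one is W ⇒ L
n=5: can move to 4, which is L ⇒ W
n=6: can move to 0, which is L ⇒ W
n=7: can move to 4, which is L ⇒ W
n=8: can move to 2, which is L ⇒ W
n=9: can move to 4, which is L ⇒ W
n=10: can move to 4, which is L ⇒ W
n=11: moves to 10(W), 8(W), 6(W), 5(W); every one is W ⇒ L
n=12: can move to 11, which is L ⇒ W
n=13: moves to 12(W), 10(W), 8(W), 7(W); every one is W ⇒ L
n=14: can move to 13, which is L ⇒ W
From 14 Maya can remove 1, leaving 13, reaching an L position.

Maya wins.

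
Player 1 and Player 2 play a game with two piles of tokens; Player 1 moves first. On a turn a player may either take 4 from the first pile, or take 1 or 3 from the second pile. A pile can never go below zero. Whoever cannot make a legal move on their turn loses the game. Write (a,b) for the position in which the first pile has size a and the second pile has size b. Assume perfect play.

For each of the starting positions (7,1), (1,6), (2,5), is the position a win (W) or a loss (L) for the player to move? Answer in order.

Compute win/loss labels from the base case upward. A position with no move is L. Any other position is W if it can reach an L in one move, else L.
No move ever increases a pile, so every position that can arise here has a ≤ 7 and b ≤ 6; it is enough to label the cells with 0 ≤ a ≤ 7 and 0 ≤ b ≤ 6.
Every move lowers a or b (never raises either), so fill the grid row by row in increasing a, and left to right within a row: each cell's successors are then already labelled.
      b=0  b=1  b=2  b=3  b=4  b=5  b=6
a=0:    L    W    L    W    L    W    L
a=1:    L    W    L    W    L    W    L
a=2:    L    W    L    W    L    W    L
a=3:    L    W    L    W    L    W    L
a=4:    W    L    W    L    W    L    W
a=5:    W    L    W    L    W    L    W
a=6:    W    L    W    L    W    L    W
a=7:    W    L    W    L    W    L    W
Cells with no legal move (terminal, hence L): (0,0), (1,0), (2,0), (3,0).
The remaining L cells, each justified by listing all of its moves:
(0,2): only reaches (0,1)(W), which is W → L
(0,4): only reaches (0,3)(W), (0,1)(W), all W → L
(0,6): only reaches (0,5)(W), (0,3)(W), all W → L
(1,2): only reaches (1,1)(W), which is W → L
(1,4): only reaches (1,3)(W), (1,1)(W), all W → L
(1,6): only reaches (1,5)(W), (1,3)(W), all W → L
(2,2): only reaches (2,1)(W), which is W → L
(2,4): only reaches (2,3)(W), (2,1)(W), all W → L
(2,6): only reaches (2,5)(W), (2,3)(W), all W → L
(3,2): only reaches (3,1)(W), which is W → L
(3,4): only reaches (3,3)(W), (3,1)(W), all W → L
(3,6): only reaches (3,5)(W), (3,3)(W), all W → L
(4,1): only reaches (0,1)(W), (4,0)(W), all W → L
(4,3): only reaches (0,3)(W), (4,2)(W), (4,0)(W), all W → L
(4,5): only reaches (0,5)(W), (4,4)(W), (4,2)(W), all W → L
(5,1): only reaches (1,1)(W), (5,0)(W), all W → L
(5,3): only reaches (1,3)(W), (5,2)(W), (5,0)(W), all W → L
(5,5): only reaches (1,5)(W), (5,4)(W), (5,2)(W), all W → L
(6,1): only reaches (2,1)(W), (6,0)(W), all W → L
(6,3): only reaches (2,3)(W), (6,2)(W), (6,0)(W), all W → L
(6,5): only reaches (2,5)(W), (6,4)(W), (6,2)(W), all W → L
(7,1): only reaches (3,1)(W), (7,0)(W), all W → L
(7,3): only reaches (3,3)(W), (7,2)(W), (7,0)(W), all W → L
(7,5): only reaches (3,5)(W), (7,4)(W), (7,2)(W), all W → L
Every other cell has at least one move into one of the L cells above, so it is W.
(7,1): one of the L cells justified above, so L
(1,6): one of the L cells justified above, so L
(2,5): the move to (2,4) reaches an L cell, so W

(7,1): L, (1,6): L, (2,5): W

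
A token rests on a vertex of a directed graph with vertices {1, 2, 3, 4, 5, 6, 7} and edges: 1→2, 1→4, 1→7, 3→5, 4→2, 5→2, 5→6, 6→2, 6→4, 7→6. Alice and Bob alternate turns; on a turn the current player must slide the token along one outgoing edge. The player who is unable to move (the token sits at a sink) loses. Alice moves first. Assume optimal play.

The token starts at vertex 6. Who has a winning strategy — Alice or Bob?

Alice wins.

Label each position W (a win for the player to move) or L (a loss). A position with no legal move is L; any other position is W exactly when some move reaches an L, and L when every move reaches a W.
Every edge goes from a vertex to one that appears earlier in the order 2, 4, 6, 7, 1, 5, 3, so processing vertices in that order labels each vertex after all of its successors.
2: no outgoing edge → L
4: can move to 2, which is L ⇒ W
6: can move to 2, which is L ⇒ W
7: the only move is to 6(W), a W ⇒ L
1: can move to 7, which is L ⇒ W
5: can move to 2, which is L ⇒ W
3: the only move is to 5(W), a W ⇒ L
The starting position 6 is W: Alice should move to 2, handing over an L position.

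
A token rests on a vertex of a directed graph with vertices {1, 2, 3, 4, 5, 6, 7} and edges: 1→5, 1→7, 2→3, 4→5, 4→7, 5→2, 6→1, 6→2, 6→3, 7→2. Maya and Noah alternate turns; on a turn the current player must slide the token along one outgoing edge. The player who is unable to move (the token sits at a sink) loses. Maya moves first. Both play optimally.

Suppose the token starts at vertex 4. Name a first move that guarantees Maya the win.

Compute win/loss labels from the base case upward. A position with no move is L. Any other position is W if it can reach an L in one move, else L.
Every edge goes from a vertex to one that appears earlier in the order 3, 2, 7, 5, 1, 6, 4, so processing vertices in that order labels each vertex after all of its successors.
3: no outgoing edge → L
2: →3(L), so W
7: →2(W) only, which is W, so L
5: →2(W) only, which is W, so L
1: →5(L), so W
6: →3(L), so W
4: →5(L), so W
From 4, the L positions reachable in one move are: 5, 7. Any move reaching one of these is winning.

Move to 5.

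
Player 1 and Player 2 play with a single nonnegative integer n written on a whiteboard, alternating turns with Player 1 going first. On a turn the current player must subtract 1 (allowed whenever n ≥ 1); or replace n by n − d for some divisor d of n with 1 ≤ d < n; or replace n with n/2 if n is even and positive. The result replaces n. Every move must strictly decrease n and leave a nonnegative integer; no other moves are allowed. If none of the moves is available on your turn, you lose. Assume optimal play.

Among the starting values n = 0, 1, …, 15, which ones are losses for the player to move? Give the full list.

0, 2, 5, 7, 9, 11, 13, 15

Work bottom-up. With no move the player to move loses. Otherwise the position is W if at least one move leads to an L position for the opponent, and L if every move leads to a W.
n=0: no move → L
n=1: →0(L), so W
n=2: →1(W) only, which is W, so L
n=3: →2(L), so W
n=4: →2(L), so W
n=5: →4(W) only, which is W, so L
n=6: →5(L), so W
n=7: →6(W) only, which is W, so L
n=8: →7(L), so W
n=9: →6(W), 8(W) — all W, so L
n=10: →5(L), so W
n=11: →10(W) only, which is W, so L
n=12: →9(L), so W
n=13: →12(W) only, which is W, so L
n=14: →7(L), so W
n=15: →10(W), 12(W), 14(W) — all W, so L
The losing starting values of n are exactly the entries labelled L in this table (8 of them).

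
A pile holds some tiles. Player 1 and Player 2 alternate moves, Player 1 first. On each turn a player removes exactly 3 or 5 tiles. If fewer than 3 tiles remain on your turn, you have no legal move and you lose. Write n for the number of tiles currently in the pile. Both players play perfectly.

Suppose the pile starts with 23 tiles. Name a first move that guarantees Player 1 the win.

Remove 5, leaving 18.

Compute win/loss labels from the base case upward. A position with no move is L. Any other position is W if it can reach an L in one move, else L.
n=0: no move → L
n=1: no move → L
n=2: no move → L
n=3: reaches L-position 0 → W
n=4: reaches L-position 1 → W
n=5: reaches L-position 2 → W
n=6: reaches L-position 1 → W
n=7: reaches L-position 2 → W
n=8: only reaches 5(W), 3(W), all W → L
n=9: only reaches 6(W), 4(W), all W → L
n=10: only reaches 7(W), 5(W), all W → L
n=11: reaches L-position 8 → W
n=12: reaches L-position 9 → W
n=13: reaches L-position 10 → W
n=14: reaches L-position 9 → W
n=15: reaches L-position 10 → W
n=16: only reaches 13(W), 11(W), all W → L
n=17: only reaches 14(W), 12(W), all W → L
n=18: only reaches 15(W), 13(W), all W → L
n=19: reaches L-position 16 → W
n=20: reaches L-position 17 → W
n=21: reaches L-position 18 → W
n=22: reaches L-position 17 → W
n=23: reaches L-position 18 → W
From 23, the L positions reachable in one move are: 18.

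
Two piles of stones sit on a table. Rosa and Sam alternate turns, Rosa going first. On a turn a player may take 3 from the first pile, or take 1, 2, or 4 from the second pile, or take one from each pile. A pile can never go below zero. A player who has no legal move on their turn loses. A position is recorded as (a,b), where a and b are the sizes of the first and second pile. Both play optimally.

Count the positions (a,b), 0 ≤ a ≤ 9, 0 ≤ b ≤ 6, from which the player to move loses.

26

Label each position W (a win for the player to move) or L (a loss). A position with no legal move is L; any other position is W exactly when some move reaches an L, and L when every move reaches a W.
Every move lowers a or b (never raises either), so fill the grid row by row in increasing a, and left to right within a row: each cell's successors are then already labelled.
      b=0  b=1  b=2  b=3  b=4  b=5  b=6
a=0:    L    W    W    L    W    W    L
a=1:    L    W    W    L    W    W    L
a=2:    L    W    W    L    W    W    L
a=3:    W    W    L    W    W    L    W
a=4:    W    L    W    W    L    W    W
a=5:    W    L    W    W    L    W    W
a=6:    L    W    W    L    W    W    L
a=7:    L    W    W    L    W    W    L
a=8:    L    W    W    L    W    W    L
a=9:    W    W    L    W    W    L    W
Cells with no legal move (terminal, hence L): (0,0), (1,0), (2,0).
The remaining L cells, each justified by listing all of its moves:
(0,3): L (options (0,2)(W), (0,1)(W) are all W)
(0,6): L (options (0,5)(W), (0,4)(W), (0,2)(W) are all W)
(1,3): L (options (1,2)(W), (1,1)(W), (0,2)(W) are all W)
(1,6): L (options (1,5)(W), (1,4)(W), (1,2)(W), (0,5)(W) are all W)
(2,3): L (options (2,2)(W), (2,1)(W), (1,2)(W) are all W)
(2,6): L (options (2,5)(W), (2,4)(W), (2,2)(W), (1,5)(W) are all W)
(3,2): L (options (0,2)(W), (3,1)(W), (3,0)(W), (2,1)(W) are all W)
(3,5): L (options (0,5)(W), (3,4)(W), (3,3)(W), (3,1)(W), (2,4)(W) are all W)
(4,1): L (options (1,1)(W), (4,0)(W), (3,0)(W) are all W)
(4,4): L (options (1,4)(W), (4,3)(W), (4,2)(W), (4,0)(W), (3,3)(W) are all W)
(5,1): L (options (2,1)(W), (5,0)(W), (4,0)(W) are all W)
(5,4): L (options (2,4)(W), (5,3)(W), (5,2)(W), (5,0)(W), (4,3)(W) are all W)
(6,0): L (sole option (3,0)(W) is W)
(6,3): L (options (3,3)(W), (6,2)(W), (6,1)(W), (5,2)(W) are all W)
(6,6): L (options (3,6)(W), (6,5)(W), (6,4)(W), (6,2)(W), (5,5)(W) are all W)
(7,0): L (sole option (4,0)(W) is W)
(7,3): L (options (4,3)(W), (7,2)(W), (7,1)(W), (6,2)(W) are all W)
(7,6): L (options (4,6)(W), (7,5)(W), (7,4)(W), (7,2)(W), (6,5)(W) are all W)
(8,0): L (sole option (5,0)(W) is W)
(8,3): L (options (5,3)(W), (8,2)(W), (8,1)(W), (7,2)(W) are all W)
(8,6): L (options (5,6)(W), (8,5)(W), (8,4)(W), (8,2)(W), (7,5)(W) are all W)
(9,2): L (options (6,2)(W), (9,1)(W), (9,0)(W), (8,1)(W) are all W)
(9,5): L (options (6,5)(W), (9,4)(W), (9,3)(W), (9,1)(W), (8,4)(W) are all W)
Every other cell has at least one move into one of the L cells above, so it is W.
L cells per row: a=0: 3, a=1: 3, a=2: 3, a=3: 2, a=4: 2, a=5: 2, a=6: 3, a=7: 3, a=8: 3, a=9: 2; total 26.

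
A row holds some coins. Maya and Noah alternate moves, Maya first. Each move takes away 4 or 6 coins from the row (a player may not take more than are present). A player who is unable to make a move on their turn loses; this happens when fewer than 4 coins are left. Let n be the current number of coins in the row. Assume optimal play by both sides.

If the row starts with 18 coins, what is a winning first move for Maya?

Work bottom-up. With no move the player to move loses. Otherwise the position is W if at least one move leads to an L position for the opponent, and L if every move leads to a W.
n=0: no move → L
n=1: no move → L
n=2: no move → L
n=3: no move → L
n=4: →0(L), so W
n=5: →1(L), so W
n=6: →2(L), so W
n=7: →3(L), so W
n=8: →2(L), so W
n=9: →3(L), so W
n=10: →6(W), 4(W) — all W, so L
n=11: →7(W), 5(W) — all W, so L
n=12: →8(W), 6(W) — all W, so L
n=13: →9(W), 7(W) — all W, so L
n=14: →10(L), so W
n=15: →11(L), so W
n=16: →12(L), so W
n=17: →13(L), so W
n=18: →12(L), so W
From 18, the L positions reachable in one move are: 12.

Remove 6, leaving 12.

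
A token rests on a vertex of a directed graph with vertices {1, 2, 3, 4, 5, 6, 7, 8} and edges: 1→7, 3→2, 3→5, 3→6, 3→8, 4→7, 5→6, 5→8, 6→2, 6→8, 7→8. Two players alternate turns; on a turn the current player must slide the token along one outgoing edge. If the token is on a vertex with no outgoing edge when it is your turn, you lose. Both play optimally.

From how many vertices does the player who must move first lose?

4

Label each position W (a win for the player to move) or L (a loss). A position with no legal move is L; any other position is W exactly when some move reaches an L, and L when every move reaches a W.
Every edge goes from a vertex to one that appears earlier in the order 2, 8, 6, 7, 5, 1, 3, 4, so processing vertices in that order labels each vertex after all of its successors.
2: no outgoing edge → L
8: no outgoing edge → L
6: →8(L), so W
7: →8(L), so W
5: →8(L), so W
1: →7(W) only, which is W, so L
3: →8(L), so W
4: →7(W) only, which is W, so L
The L vertices are 1, 2, 4, 8; that is 4 in all.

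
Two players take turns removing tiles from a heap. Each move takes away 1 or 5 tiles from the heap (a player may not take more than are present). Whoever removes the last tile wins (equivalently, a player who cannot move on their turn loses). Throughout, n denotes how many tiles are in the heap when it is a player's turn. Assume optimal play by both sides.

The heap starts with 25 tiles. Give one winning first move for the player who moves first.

Classify positions by backward induction: terminal positions (no move available) are L. From any other position, the mover wins iff some move reaches an L.
n=0: no move → L
n=1: W (go to 0, an L position)
n=2: L (sole option 1(W) is W)
n=3: W (go to 2, an L position)
n=4: L (sole option 3(W) is W)
n=5: W (go to 4, an L position)
n=6: L (options 5(W), 1(W) are all W)
n=7: W (go to 6, an L position)
n=8: L (options 7(W), 3(W) are all W)
n=9: W (go to 8, an L position)
n=10: L (options 9(W), 5(W) are all W)
n=11: W (go to 10, an L position)
n=12: L (options 11(W), 7(W) are all W)
n=13: W (go to 12, an L position)
n=14: L (options 13(W), 9(W) are all W)
n=15: W (go to 14, an L position)
n=16: L (options 15(W), 11(W) are all W)
n=17: W (go to 16, an L position)
n=18: L (options 17(W), 13(W) are all W)
n=19: W (go to 18, an L position)
n=20: L (options 19(W), 15(W) are all W)
n=21: W (go to 20, an L position)
n=22: L (options 21(W), 17(W) are all W)
n=23: W (go to 22, an L position)
n=24: L (options 23(W), 19(W) are all W)
n=25: W (go to 24, an L position)
From 25, the L positions reachable in one move are: 24, 20. Any move reaching one of these is winning.

Remove 1, leaving 24.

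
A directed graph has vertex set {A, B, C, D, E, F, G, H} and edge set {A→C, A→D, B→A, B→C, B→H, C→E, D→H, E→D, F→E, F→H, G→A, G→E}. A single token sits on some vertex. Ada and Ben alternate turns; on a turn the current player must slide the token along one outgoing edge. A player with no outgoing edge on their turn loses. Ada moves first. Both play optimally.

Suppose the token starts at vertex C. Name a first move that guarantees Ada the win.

Positions with no move are L. A position that does have a move is losing for the player to move precisely when every available move leads to a winning position for the opponent. Fill in the labels:
Every edge goes from a vertex to one that appears earlier in the order H, D, E, C, A, B, F, G, so processing vertices in that order labels each vertex after all of its successors.
H: no outgoing edge → L
D: →H(L), so W
E: →D(W) only, which is W, so L
C: →E(L), so W
A: →C(W), D(W) — all W, so L
B: →A(L), so W
F: →E(L), so W
G: →A(L), so W
From C, the L positions reachable in one move are: E.

Move to E.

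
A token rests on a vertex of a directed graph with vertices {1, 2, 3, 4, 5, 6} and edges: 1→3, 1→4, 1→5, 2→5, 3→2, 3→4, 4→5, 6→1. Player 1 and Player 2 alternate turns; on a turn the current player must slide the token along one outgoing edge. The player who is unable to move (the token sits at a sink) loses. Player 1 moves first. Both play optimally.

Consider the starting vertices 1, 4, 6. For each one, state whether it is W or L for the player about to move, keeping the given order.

Classify positions by backward induction: terminal positions (no move available) are L. From any other position, the mover wins iff some move reaches an L.
Every edge goes from a vertex to one that appears earlier in the order 5, 4, 2, 3, 1, 6, so processing vertices in that order labels each vertex after all of its successors.
5: no outgoing edge → L
4: →5(L), so W
2: →5(L), so W
3: →2(W), 4(W) — all W, so L
1: →3(L), so W
6: →1(W) only, which is W, so L

1: W, 4: W, 6: L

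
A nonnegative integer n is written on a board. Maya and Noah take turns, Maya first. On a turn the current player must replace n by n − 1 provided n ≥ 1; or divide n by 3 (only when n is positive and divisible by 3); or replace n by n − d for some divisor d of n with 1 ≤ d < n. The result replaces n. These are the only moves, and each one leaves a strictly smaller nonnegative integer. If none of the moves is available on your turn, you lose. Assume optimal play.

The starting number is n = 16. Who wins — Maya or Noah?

Work bottom-up. With no move the player to move loses. Otherwise the position is W if at least one move leads to an L position for the opponent, and L if every move leads to a W.
n=0: no move → L
n=1: W (go to 0, an L position)
n=2: L (sole option 1(W) is W)
n=3: W (go to 2, an L position)
n=4: W (go to 2, an L position)
n=5: L (sole option 4(W) is W)
n=6: W (go to 2, an L position)
n=7: L (sole option 6(W) is W)
n=8: W (go to 7, an L position)
n=9: L (options 3(W), 6(W), 8(W) are all W)
n=10: W (go to 5, an L position)
n=11: L (sole option 10(W) is W)
n=12: W (go to 9, an L position)
n=13: L (sole option 12(W) is W)
n=14: W (go to 7, an L position)
n=15: W (go to 5, an L position)
n=16: L (options 8(W), 12(W), 14(W), 15(W) are all W)
The starting position 16 is L: whatever Maya does, the opponent receives a W position.

Noah wins.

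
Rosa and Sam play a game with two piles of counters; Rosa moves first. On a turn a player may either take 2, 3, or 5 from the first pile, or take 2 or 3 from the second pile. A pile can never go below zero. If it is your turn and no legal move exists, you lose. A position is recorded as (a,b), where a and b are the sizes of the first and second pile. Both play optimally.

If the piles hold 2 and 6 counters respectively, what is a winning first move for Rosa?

Work bottom-up. With no move the player to move loses. Otherwise the position is W if at least one move leads to an L position for the opponent, and L if every move leads to a W.
No move ever increases a pile, so every position that can arise here has a ≤ 2 and b ≤ 6; it is enough to label the cells with 0 ≤ a ≤ 2 and 0 ≤ b ≤ 6.
Every move lowers a or b (never raises either), so fill the grid row by row in increasing a, and left to right within a row: each cell's successors are then already labelled.
      b=0  b=1  b=2  b=3  b=4  b=5  b=6
a=0:    L    L    W    W    W    L    L
a=1:    L    L    W    W    W    L    L
a=2:    W    W    L    L    W    W    W
Cells with no legal move (terminal, hence L): (0,0), (0,1), (1,0), (1,1).
The remaining L cells, each justified by listing all of its moves:
(0,5): moves to (0,3)(W), (0,2)(W); every one is W ⇒ L
(0,6): moves to (0,4)(W), (0,3)(W); every one is W ⇒ L
(1,5): moves to (1,3)(W), (1,2)(W); every one is W ⇒ L
(1,6): moves to (1,4)(W), (1,3)(W); every one is W ⇒ L
(2,2): moves to (0,2)(W), (2,0)(W); every one is W ⇒ L
(2,3): moves to (0,3)(W), (2,1)(W), (2,0)(W); every one is W ⇒ L
Every other cell has at least one move into one of the L cells above, so it is W.
From (2,6), the L positions reachable in one move are: (0,6), (2,3). Any move reaching one of these is winning.

Move to (0,6).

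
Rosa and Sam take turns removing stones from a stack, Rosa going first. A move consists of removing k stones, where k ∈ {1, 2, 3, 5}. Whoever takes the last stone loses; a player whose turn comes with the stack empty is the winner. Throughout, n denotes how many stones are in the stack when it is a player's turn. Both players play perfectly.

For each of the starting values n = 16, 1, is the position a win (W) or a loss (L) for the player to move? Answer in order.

Build the W/L table. Terminal = W. A non-terminal position is W if it has a move to some L; otherwise it is L.
n=0: no move; the opponent has just taken the last stone and therefore loses → W
n=1: L (sole option 0(W) is W)
n=2: W (go to 1, an L position)
n=3: W (go to 1, an L position)
n=4: W (go to 1, an L position)
n=5: L (options 4(W), 3(W), 2(W), 0(W) are all W)
n=6: W (go to 5, an L position)
n=7: W (go to 5, an L position)
n=8: W (go to 5, an L position)
n=9: L (options 8(W), 7(W), 6(W), 4(W) are all W)
n=10: W (go to 9, an L position)
n=11: W (go to 9, an L position)
n=12: W (go to 9, an L position)
n=13: L (options 12(W), 11(W), 10(W), 8(W) are all W)
n=14: W (go to 13, an L position)
n=15: W (go to 13, an L position)
n=16: W (go to 13, an L position)

16: W, 1: L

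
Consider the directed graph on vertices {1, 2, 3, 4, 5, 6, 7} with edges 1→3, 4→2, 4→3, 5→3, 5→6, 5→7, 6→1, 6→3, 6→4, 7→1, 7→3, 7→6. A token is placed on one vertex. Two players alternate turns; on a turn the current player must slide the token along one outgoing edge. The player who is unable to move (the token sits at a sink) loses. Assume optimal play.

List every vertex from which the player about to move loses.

Classify positions by backward induction: terminal positions (no move available) are L. From any other position, the mover wins iff some move reaches an L.
Every edge goes from a vertex to one that appears earlier in the order 2, 3, 4, 1, 6, 7, 5, so processing vertices in that order labels each vertex after all of its successors.
2: no outgoing edge → L
3: no outgoing edge → L
4: W (go to 3, an L position)
1: W (go to 3, an L position)
6: W (go to 3, an L position)
7: W (go to 3, an L position)
5: W (go to 3, an L position)
Reading off the rows marked L gives the requested list; there are 2 such vertices.

2, 3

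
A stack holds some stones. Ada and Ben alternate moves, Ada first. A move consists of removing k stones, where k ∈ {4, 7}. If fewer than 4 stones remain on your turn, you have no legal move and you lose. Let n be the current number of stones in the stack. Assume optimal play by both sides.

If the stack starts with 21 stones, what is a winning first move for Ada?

Remove 7, leaving 14.

Label each position W (a win for the player to move) or L (a loss). A position with no legal move is L; any other position is W exactly when some move reaches an L, and L when every move reaches a W.
n=0: no move → L
n=1: no move → L
n=2: no move → L
n=3: no move → L
n=4: →0(L), so W
n=5: →1(L), so W
n=6: →2(L), so W
n=7: →3(L), so W
n=8: →1(L), so W
n=9: →2(L), so W
n=10: →3(L), so W
n=11: →7(W), 4(W) — all W, so L
n=12: →8(W), 5(W) — all W, so L
n=13: →9(W), 6(W) — all W, so L
n=14: →10(W), 7(W) — all W, so L
n=15: →11(L), so W
n=16: →12(L), so W
n=17: →13(L), so W
n=18: →14(L), so W
n=19: →12(L), so W
n=20: →13(L), so W
n=21: →14(L), so W
From 21, the L positions reachable in one move are: 14.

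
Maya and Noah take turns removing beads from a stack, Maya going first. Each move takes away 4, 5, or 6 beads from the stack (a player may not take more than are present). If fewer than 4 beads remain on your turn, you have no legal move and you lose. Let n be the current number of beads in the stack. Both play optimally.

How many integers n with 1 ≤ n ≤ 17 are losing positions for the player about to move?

7

Positions with no move are L. A position that does have a move is losing for the player to move precisely when every available move leads to a winning position for the opponent. Fill in the labels:
n=0: no move → L
n=1: no move → L
n=2: no move → L
n=3: no move → L
n=4: →0(L), so W
n=5: →1(L), so W
n=6: →2(L), so W
n=7: →3(L), so W
n=8: →3(L), so W
n=9: →3(L), so W
n=10: →6(W), 5(W), 4(W) — all W, so L
n=11: →7(W), 6(W), 5(W) — all W, so L
n=12: →8(W), 7(W), 6(W) — all W, so L
n=13: →9(W), 8(W), 7(W) — all W, so L
n=14: →10(L), so W
n=15: →11(L), so W
n=16: →12(L), so W
n=17: →13(L), so W
L entries with 1 ≤ n ≤ 17 (n=0 is outside the asked range and is not counted): n = 1, 2, 3, 10, 11, 12, 13; that makes 7.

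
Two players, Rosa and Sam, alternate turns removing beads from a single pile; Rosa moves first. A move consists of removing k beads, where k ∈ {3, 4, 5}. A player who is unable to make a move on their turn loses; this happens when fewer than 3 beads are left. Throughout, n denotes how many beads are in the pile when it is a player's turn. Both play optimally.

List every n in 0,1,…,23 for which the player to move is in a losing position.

0, 1, 2, 8, 9, 10, 16, 17, 18

Label each position W (a win for the player to move) or L (a loss). A position with no legal move is L; any other position is W exactly when some move reaches an L, and L when every move reaches a W.
n=0: no move → L
n=1: no move → L
n=2: no move → L
n=3: reaches L-position 0 → W
n=4: reaches L-position 1 → W
n=5: reaches L-position 2 → W
n=6: reaches L-position 2 → W
n=7: reaches L-position 2 → W
n=8: only reaches 5(W), 4(W), 3(W), all W → L
n=9: only reaches 6(W), 5(W), 4(W), all W → L
n=10: only reaches 7(W), 6(W), 5(W), all W → L
n=11: reaches L-position 8 → W
n=12: reaches L-position 9 → W
n=13: reaches L-position 10 → W
n=14: reaches L-position 10 → W
n=15: reaches L-position 10 → W
n=16: only reaches 13(W), 12(W), 11(W), all W → L
n=17: only reaches 14(W), 13(W), 12(W), all W → L
n=18: only reaches 15(W), 14(W), 13(W), all W → L
n=19: reaches L-position 16 → W
n=20: reaches L-position 17 → W
n=21: reaches L-position 18 → W
n=22: reaches L-position 18 → W
n=23: reaches L-position 18 → W
Reading off the rows marked L gives the requested list; there are 9 such values of n.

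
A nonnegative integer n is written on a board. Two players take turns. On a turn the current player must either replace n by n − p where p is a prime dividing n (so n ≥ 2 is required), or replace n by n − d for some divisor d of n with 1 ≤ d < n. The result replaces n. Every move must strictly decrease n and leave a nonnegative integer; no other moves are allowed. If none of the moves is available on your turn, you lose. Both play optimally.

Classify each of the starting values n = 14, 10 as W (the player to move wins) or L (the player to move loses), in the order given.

Build the W/L table. Terminal = L. A non-terminal position is W if it has a move to some L; otherwise it is L.
n=0: no move → L
n=1: no move → L
n=2: →0(L), so W
n=3: →0(L), so W
n=4: →2(W), 3(W) — all W, so L
n=5: →0(L), so W
n=6: →4(L), so W
n=7: →0(L), so W
n=8: →4(L), so W
n=9: →6(W), 8(W) — all W, so L
n=10: →9(L), so W
n=11: →0(L), so W
n=12: →9(L), so W
n=13: →0(L), so W
n=14: →7(W), 12(W), 13(W) — all W, so L

14: L, 10: W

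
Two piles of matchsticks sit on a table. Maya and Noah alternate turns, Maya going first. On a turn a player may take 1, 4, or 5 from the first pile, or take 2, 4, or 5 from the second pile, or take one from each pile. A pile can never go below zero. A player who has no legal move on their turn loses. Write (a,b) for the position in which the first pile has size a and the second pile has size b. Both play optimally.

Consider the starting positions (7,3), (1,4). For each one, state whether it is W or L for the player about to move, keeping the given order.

Positions with no move are L. A position that does have a move is losing for the player to move precisely when every available move leads to a winning position for the opponent. Fill in the labels:
No move ever increases a pile, so every position that can arise here has a ≤ 7 and b ≤ 4; it is enough to label the cells with 0 ≤ a ≤ 7 and 0 ≤ b ≤ 4.
Every move lowers a or b (never raises either), so fill the grid row by row in increasing a, and left to right within a row: each cell's successors are then already labelled.
      b=0  b=1  b=2  b=3  b=4
a=0:    L    L    W    W    W
a=1:    W    W    W    L    L
a=2:    L    L    W    W    W
a=3:    W    W    W    L    L
a=4:    W    W    L    W    W
a=5:    W    W    W    W    W
a=6:    W    W    L    W    W
a=7:    W    W    W    W    W
Cells with no legal move (terminal, hence L): (0,0), (0,1).
The remaining L cells, each justified by listing all of its moves:
(1,3): →(0,3)(W), (1,1)(W), (0,2)(W) — all W, so L
(1,4): →(0,4)(W), (1,2)(W), (1,0)(W), (0,3)(W) — all W, so L
(2,0): →(1,0)(W) only, which is W, so L
(2,1): →(1,1)(W), (1,0)(W) — all W, so L
(3,3): →(2,3)(W), (3,1)(W), (2,2)(W) — all W, so L
(3,4): →(2,4)(W), (3,2)(W), (3,0)(W), (2,3)(W) — all W, so L
(4,2): →(3,2)(W), (0,2)(W), (4,0)(W), (3,1)(W) — all W, so L
(6,2): →(5,2)(W), (2,2)(W), (1,2)(W), (6,0)(W), (5,1)(W) — all W, so L
Every other cell has at least one move into one of the L cells above, so it is W.
(7,3): the move to (3,3) reaches an L cell, so W
(1,4): one of the L cells justified above, so L

(7,3): W, (1,4): L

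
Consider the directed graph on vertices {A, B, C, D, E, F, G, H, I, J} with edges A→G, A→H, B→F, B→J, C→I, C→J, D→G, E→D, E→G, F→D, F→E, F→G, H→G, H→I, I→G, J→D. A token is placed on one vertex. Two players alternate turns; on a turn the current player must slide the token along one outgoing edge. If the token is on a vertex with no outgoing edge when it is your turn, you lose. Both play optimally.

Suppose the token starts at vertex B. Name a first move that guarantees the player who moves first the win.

Move to J.

Positions with no move are L. A position that does have a move is losing for the player to move precisely when every available move leads to a winning position for the opponent. Fill in the labels:
Every edge goes from a vertex to one that appears earlier in the order G, I, D, J, E, C, H, A, F, B, so processing vertices in that order labels each vertex after all of its successors.
G: no outgoing edge → L
I: →G(L), so W
D: →G(L), so W
J: →D(W) only, which is W, so L
E: →G(L), so W
C: →J(L), so W
H: →G(L), so W
A: →G(L), so W
F: →G(L), so W
B: →J(L), so W
From B, the L positions reachable in one move are: J.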